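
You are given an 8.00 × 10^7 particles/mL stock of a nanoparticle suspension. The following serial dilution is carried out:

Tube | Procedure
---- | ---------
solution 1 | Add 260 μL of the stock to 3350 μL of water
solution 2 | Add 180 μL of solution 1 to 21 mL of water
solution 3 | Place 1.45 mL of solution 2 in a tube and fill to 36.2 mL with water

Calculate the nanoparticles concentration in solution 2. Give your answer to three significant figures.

Step 1: 260 μL + 3350 μL = 3610 μL total → factor 3610/260 = 13.885
Step 2: 180 μL + 21 mL = 21180 μL total → factor 21180/180 = 117.67
Dilution factor through solution 2 = 13.885 × 117.67 = 1633.8
[solution 2] = 8.00 × 10^7 particles/mL / 1633.8 = 4.90 × 10^4 particles/mL

4.90 × 10^4 particles/mL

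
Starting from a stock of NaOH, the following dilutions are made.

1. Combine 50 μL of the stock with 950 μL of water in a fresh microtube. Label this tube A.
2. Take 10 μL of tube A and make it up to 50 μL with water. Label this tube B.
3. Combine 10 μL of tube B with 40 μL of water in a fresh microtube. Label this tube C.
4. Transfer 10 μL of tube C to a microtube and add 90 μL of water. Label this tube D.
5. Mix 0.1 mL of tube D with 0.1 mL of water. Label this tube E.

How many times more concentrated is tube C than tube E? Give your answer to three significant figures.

Step 1: 50 μL + 950 μL = 1000 μL total → factor 1000/50 = 20
Step 2: 10 μL brought to 50 μL → factor 50/10 = 5
Step 3: 10 μL + 40 μL = 50 μL total → factor 50/10 = 5
Step 4: 10 μL + 90 μL = 100 μL total → factor 100/10 = 10
Step 5: 0.1 mL + 0.1 mL = 0.2 mL total → factor 0.2/0.1 = 2
Dilution factor to tube C = 500; to tube E = 10000
[tube C]/[tube E] = (factor to tube E)/(factor to tube C) = 10000/500 = 20.0

20.0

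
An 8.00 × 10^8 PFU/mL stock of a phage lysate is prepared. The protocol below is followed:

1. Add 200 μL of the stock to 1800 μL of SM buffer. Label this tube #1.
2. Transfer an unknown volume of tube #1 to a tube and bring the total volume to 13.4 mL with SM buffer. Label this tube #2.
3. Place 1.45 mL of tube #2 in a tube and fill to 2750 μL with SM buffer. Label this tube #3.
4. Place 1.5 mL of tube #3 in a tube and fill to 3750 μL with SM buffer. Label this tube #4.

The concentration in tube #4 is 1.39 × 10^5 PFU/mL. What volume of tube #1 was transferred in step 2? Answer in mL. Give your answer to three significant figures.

Step 1: 200 μL + 1800 μL = 2000 μL total → factor 2000/200 = 10
Step 2: v brought to 13.4 mL → factor = 13.4 mL/v
Step 3: 1.45 mL brought to 2750 μL → factor 2.75/1.45 = 1.8966
Step 4: 1.5 mL brought to 3750 μL → factor 3.75/1.5 = 2.5
Product of known-step factors = 47.414
Overall factor = 8.00 × 10^8 PFU/mL / (1.39 × 10^5 PFU/mL) = 5755.4
Step-2 factor = 5755.4 / 47.414 = 121.39
v = 13.4 mL / 121.39 = 0.110 mL

0.110 mL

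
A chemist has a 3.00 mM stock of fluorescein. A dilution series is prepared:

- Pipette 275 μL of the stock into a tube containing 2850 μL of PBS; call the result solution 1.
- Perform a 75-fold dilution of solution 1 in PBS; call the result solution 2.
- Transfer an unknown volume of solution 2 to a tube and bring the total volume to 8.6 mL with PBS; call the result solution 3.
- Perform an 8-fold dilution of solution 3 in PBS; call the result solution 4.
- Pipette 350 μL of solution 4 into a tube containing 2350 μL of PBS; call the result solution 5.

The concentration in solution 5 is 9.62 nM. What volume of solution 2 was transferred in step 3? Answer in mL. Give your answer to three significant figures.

1.45 mL

Step 1: 275 μL + 2850 μL = 3125 μL total → factor 3125/275 = 11.364
Step 2: 75-fold → factor 75
Step 3: v brought to 8.6 mL → factor = 8.6 mL/v
Step 4: 8-fold → factor 8
Step 5: 350 μL + 2350 μL = 2700 μL total → factor 2700/350 = 7.7143
Product of known-step factors = 52597
Overall factor = 3.00 mM / (9.62 nM) = 3.1185 × 10^5
Step-3 factor = 3.1185 × 10^5 / 52597 = 5.929
v = 8.6 mL / 5.929 = 1.45 mL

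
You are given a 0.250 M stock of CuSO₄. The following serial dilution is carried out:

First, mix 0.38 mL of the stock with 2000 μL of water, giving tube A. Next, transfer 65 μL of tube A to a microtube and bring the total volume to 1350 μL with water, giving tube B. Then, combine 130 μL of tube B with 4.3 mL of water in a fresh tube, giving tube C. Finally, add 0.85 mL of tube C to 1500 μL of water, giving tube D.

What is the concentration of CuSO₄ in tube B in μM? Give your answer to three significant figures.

Step 1: 0.38 mL + 2000 μL = 2.38 mL total → factor 2.38/0.38 = 6.2632
Step 2: 65 μL brought to 1350 μL → factor 1350/65 = 20.769
Dilution factor through tube B = 6.2632 × 20.769 = 130.08
[tube B] = 0.250 M / 130.08 = 0.001922 M = 1.92 × 10^3 μM

1.92 × 10^3 μM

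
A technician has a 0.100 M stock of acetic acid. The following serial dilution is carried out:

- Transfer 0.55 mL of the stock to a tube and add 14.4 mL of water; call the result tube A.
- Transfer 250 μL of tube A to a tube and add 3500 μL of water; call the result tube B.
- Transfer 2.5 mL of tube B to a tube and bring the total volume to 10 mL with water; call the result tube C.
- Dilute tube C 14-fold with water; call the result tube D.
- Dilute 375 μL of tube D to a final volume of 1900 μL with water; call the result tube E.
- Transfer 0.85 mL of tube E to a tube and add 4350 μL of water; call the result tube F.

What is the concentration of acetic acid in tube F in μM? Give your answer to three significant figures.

0.141 μM

Step 1: 0.55 mL + 14.4 mL = 14.95 mL total → factor 14.95/0.55 = 27.182
Step 2: 250 μL + 3500 μL = 3750 μL total → factor 3750/250 = 15
Step 3: 2.5 mL brought to 10 mL → factor 10/2.5 = 4
Step 4: 14-fold → factor 14
Step 5: 375 μL brought to 1900 μL → factor 1900/375 = 5.0667
Step 6: 0.85 mL + 4350 μL = 5.2 mL total → factor 5.2/0.85 = 6.1176
Overall dilution factor = 27.182 × 15 × 4 × 14 × 5.0667 × 6.1176 = 7.0773 × 10^5
Final = 0.100 M / 7.0773 × 10^5 = 1.413 × 10^-7 M = 0.141 μM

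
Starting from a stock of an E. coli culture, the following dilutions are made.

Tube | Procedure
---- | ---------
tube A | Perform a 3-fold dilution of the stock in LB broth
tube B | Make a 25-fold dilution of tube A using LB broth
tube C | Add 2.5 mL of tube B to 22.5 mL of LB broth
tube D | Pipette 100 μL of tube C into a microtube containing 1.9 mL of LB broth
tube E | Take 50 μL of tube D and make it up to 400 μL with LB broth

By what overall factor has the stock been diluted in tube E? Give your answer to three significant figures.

1.20 × 10^5

Step 1: 3-fold → factor 3
Step 2: 25-fold → factor 25
Step 3: 2.5 mL + 22.5 mL = 25 mL total → factor 25/2.5 = 10
Step 4: 100 μL + 1.9 mL = 2000 μL total → factor 2000/100 = 20
Step 5: 50 μL brought to 400 μL → factor 400/50 = 8
Overall dilution factor = 3 × 25 × 10 × 20 × 8 = 1.2 × 10^5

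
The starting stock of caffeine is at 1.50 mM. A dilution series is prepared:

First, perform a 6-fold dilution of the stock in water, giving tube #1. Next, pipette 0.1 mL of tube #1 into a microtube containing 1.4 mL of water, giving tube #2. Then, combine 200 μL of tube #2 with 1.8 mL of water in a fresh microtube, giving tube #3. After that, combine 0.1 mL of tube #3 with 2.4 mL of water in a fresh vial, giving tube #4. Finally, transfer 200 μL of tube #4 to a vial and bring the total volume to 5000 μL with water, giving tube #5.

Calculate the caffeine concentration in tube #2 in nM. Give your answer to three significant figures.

1.67 × 10^4 nM

Step 1: 6-fold → factor 6
Step 2: 0.1 mL + 1.4 mL = 1.5 mL total → factor 1.5/0.1 = 15
Dilution factor through tube #2 = 6 × 15 = 90
[tube #2] = 1.50 mM / 90 = 0.01667 mM = 1.67 × 10^4 nM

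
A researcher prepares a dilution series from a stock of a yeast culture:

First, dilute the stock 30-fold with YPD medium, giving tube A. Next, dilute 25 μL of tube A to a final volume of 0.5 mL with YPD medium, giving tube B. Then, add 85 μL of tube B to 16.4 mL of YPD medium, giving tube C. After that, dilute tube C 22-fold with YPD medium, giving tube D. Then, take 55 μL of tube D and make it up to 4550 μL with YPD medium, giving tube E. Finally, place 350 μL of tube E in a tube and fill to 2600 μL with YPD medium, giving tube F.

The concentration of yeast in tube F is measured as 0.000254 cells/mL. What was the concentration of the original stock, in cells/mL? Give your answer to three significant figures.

Step 1: 30-fold → factor 30
Step 2: 25 μL brought to 0.5 mL → factor 500/25 = 20
Step 3: 85 μL + 16.4 mL = 16485 μL total → factor 16485/85 = 193.94
Step 4: 22-fold → factor 22
Step 5: 55 μL brought to 4550 μL → factor 4550/55 = 82.727
Step 6: 350 μL brought to 2600 μL → factor 2600/350 = 7.4286
Overall dilution factor = 30 × 20 × 193.94 × 22 × 82.727 × 7.4286 = 1.5733 × 10^9
Stock = 0.000254 cells/mL × 1.5733 × 10^9 = 4.00 × 10^5 cells/mL

4.00 × 10^5 cells/mL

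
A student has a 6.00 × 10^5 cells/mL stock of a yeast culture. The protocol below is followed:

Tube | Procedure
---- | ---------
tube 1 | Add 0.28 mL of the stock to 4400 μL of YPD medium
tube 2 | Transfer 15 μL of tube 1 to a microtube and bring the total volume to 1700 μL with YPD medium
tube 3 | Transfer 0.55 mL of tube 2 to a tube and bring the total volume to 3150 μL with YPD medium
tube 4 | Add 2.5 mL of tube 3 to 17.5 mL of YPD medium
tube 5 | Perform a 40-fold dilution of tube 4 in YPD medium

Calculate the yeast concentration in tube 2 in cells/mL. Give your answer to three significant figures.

317 cells/mL

Step 1: 0.28 mL + 4400 μL = 4.68 mL total → factor 4.68/0.28 = 16.714
Step 2: 15 μL brought to 1700 μL → factor 1700/15 = 113.33
Dilution factor through tube 2 = 16.714 × 113.33 = 1894.3
[tube 2] = 6.00 × 10^5 cells/mL / 1894.3 = 317 cells/mL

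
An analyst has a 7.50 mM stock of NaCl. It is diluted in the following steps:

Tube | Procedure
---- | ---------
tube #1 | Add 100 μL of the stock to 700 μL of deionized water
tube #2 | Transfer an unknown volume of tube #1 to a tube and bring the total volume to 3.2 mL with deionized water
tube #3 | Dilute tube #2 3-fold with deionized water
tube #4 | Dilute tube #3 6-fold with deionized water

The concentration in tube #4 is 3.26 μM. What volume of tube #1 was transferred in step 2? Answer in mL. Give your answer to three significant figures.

0.200 mL

Step 1: 100 μL + 700 μL = 800 μL total → factor 800/100 = 8
Step 2: v brought to 3.2 mL → factor = 3.2 mL/v
Step 3: 3-fold → factor 3
Step 4: 6-fold → factor 6
Product of known-step factors = 144
Overall factor = 7.50 mM / (3.26 μM) = 2300.6
Step-2 factor = 2300.6 / 144 = 15.976
v = 3.2 mL / 15.976 = 0.200 mL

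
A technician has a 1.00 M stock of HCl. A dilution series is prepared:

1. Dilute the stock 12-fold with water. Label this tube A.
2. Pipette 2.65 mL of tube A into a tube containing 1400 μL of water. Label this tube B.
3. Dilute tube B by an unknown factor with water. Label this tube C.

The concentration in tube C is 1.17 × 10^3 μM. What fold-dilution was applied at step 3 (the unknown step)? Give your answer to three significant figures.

46.6-fold

Step 1: 12-fold → factor 12
Step 2: 2.65 mL + 1400 μL = 4.05 mL total → factor 4.05/2.65 = 1.5283
Step 3: unknown factor x
Product of known-step factors = 18.34
Overall factor = 1.00 M / (1.17 × 10^3 μM) = 854.7
x = 854.7 / 18.34 = 46.6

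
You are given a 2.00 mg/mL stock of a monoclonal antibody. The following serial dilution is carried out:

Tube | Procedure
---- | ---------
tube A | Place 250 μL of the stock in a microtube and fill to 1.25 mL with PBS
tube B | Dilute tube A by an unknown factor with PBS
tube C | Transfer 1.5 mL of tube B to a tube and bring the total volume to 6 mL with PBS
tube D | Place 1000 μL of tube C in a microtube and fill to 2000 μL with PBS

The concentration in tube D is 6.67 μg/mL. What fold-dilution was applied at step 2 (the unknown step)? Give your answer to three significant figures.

7.50-fold

Step 1: 250 μL brought to 1.25 mL → factor 1250/250 = 5
Step 2: unknown factor x
Step 3: 1.5 mL brought to 6 mL → factor 6/1.5 = 4
Step 4: 1000 μL brought to 2000 μL → factor 2000/1000 = 2
Product of known-step factors = 40
Overall factor = 2.00 mg/mL / (6.67 μg/mL) = 299.85
x = 299.85 / 40 = 7.50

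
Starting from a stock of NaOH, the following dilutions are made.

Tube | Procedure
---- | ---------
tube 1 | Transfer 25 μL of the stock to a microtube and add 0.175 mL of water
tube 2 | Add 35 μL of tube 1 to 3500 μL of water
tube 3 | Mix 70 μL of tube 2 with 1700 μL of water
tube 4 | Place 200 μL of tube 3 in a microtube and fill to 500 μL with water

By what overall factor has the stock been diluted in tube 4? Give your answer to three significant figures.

5.11 × 10^4

Step 1: 25 μL + 0.175 mL = 200 μL total → factor 200/25 = 8
Step 2: 35 μL + 3500 μL = 3535 μL total → factor 3535/35 = 101
Step 3: 70 μL + 1700 μL = 1770 μL total → factor 1770/70 = 25.286
Step 4: 200 μL brought to 500 μL → factor 500/200 = 2.5
Overall dilution factor = 8 × 101 × 25.286 × 2.5 = 51077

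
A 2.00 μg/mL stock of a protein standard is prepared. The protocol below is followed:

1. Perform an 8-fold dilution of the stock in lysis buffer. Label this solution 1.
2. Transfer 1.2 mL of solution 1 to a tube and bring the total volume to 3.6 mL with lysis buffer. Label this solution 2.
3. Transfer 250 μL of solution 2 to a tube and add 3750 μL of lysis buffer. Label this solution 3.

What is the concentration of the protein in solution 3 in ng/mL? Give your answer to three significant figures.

5.21 ng/mL

Step 1: 8-fold → factor 8
Step 2: 1.2 mL brought to 3.6 mL → factor 3.6/1.2 = 3
Step 3: 250 μL + 3750 μL = 4000 μL total → factor 4000/250 = 16
Overall dilution factor = 8 × 3 × 16 = 384
Final = 2.00 μg/mL / 384 = 0.005208 μg/mL = 5.21 ng/mL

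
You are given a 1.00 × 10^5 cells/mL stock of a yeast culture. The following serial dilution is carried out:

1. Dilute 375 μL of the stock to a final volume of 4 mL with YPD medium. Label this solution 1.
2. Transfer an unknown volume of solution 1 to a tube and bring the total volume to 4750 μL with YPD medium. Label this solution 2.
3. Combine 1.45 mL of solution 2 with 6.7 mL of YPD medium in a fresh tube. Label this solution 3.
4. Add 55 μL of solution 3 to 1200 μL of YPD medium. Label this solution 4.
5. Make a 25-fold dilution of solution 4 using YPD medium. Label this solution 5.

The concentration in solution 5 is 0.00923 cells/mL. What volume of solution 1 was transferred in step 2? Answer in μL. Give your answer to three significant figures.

Step 1: 375 μL brought to 4 mL → factor 4000/375 = 10.667
Step 2: v brought to 4750 μL → factor = 4750 μL/v
Step 3: 1.45 mL + 6.7 mL = 8.15 mL total → factor 8.15/1.45 = 5.6207
Step 4: 55 μL + 1200 μL = 1255 μL total → factor 1255/55 = 22.818
Step 5: 25-fold → factor 25
Product of known-step factors = 34201
Overall factor = 1.00 × 10^5 cells/mL / (0.00923 cells/mL) = 1.0834 × 10^7
Step-2 factor = 1.0834 × 10^7 / 34201 = 316.78
v = 4750 μL / 316.78 = 15.0 μL

15.0 μL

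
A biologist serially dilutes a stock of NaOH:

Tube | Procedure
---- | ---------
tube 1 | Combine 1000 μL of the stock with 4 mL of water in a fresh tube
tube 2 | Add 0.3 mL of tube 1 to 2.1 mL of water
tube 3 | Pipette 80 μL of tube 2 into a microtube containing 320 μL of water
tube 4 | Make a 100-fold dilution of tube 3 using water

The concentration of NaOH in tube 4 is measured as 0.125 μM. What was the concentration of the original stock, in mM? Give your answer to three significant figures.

Step 1: 1000 μL + 4 mL = 5000 μL total → factor 5000/1000 = 5
Step 2: 0.3 mL + 2.1 mL = 2.4 mL total → factor 2.4/0.3 = 8
Step 3: 80 μL + 320 μL = 400 μL total → factor 400/80 = 5
Step 4: 100-fold → factor 100
Overall dilution factor = 5 × 8 × 5 × 100 = 20000
Stock = 0.125 μM × 20000 = 2500 μM = 2.50 mM

2.50 mM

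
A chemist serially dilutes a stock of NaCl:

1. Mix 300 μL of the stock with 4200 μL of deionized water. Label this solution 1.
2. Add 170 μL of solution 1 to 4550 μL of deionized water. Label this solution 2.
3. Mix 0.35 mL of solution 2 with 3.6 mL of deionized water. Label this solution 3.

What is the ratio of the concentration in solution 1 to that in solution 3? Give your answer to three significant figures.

Step 1: 300 μL + 4200 μL = 4500 μL total → factor 4500/300 = 15
Step 2: 170 μL + 4550 μL = 4720 μL total → factor 4720/170 = 27.765
Step 3: 0.35 mL + 3.6 mL = 3.95 mL total → factor 3.95/0.35 = 11.286
Dilution factor to solution 1 = 15; to solution 3 = 4700.2
[solution 1]/[solution 3] = (factor to solution 3)/(factor to solution 1) = 4700.2/15 = 313

313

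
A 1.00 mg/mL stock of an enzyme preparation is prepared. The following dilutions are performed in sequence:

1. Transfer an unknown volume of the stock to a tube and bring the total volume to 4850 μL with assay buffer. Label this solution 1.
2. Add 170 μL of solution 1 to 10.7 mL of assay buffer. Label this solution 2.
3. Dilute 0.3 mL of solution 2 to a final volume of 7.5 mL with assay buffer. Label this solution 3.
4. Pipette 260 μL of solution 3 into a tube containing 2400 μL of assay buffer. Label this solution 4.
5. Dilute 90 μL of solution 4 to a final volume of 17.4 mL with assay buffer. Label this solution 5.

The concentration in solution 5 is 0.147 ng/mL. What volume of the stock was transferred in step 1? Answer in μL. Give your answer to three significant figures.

2.25 × 10^3 μL

Step 1: v brought to 4850 μL → factor = 4850 μL/v
Step 2: 170 μL + 10.7 mL = 10870 μL total → factor 10870/170 = 63.941
Step 3: 0.3 mL brought to 7.5 mL → factor 7.5/0.3 = 25
Step 4: 260 μL + 2400 μL = 2660 μL total → factor 2660/260 = 10.231
Step 5: 90 μL brought to 17.4 mL → factor 17400/90 = 193.33
Product of known-step factors = 3.1618 × 10^6
Overall factor = 1.00 mg/mL / (0.147 ng/mL) = 6.8027 × 10^6
Step-1 factor = 6.8027 × 10^6 / 3.1618 × 10^6 = 2.1515
v = 4850 μL / 2.1515 = 2.25 × 10^3 μL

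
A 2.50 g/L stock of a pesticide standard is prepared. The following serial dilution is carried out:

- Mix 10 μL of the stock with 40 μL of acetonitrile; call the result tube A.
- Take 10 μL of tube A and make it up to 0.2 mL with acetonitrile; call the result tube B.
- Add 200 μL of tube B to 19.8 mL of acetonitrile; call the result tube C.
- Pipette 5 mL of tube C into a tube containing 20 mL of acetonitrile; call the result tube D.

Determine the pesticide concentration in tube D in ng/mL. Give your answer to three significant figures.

50.0 ng/mL

Step 1: 10 μL + 40 μL = 50 μL total → factor 50/10 = 5
Step 2: 10 μL brought to 0.2 mL → factor 200/10 = 20
Step 3: 200 μL + 19.8 mL = 20000 μL total → factor 20000/200 = 100
Step 4: 5 mL + 20 mL = 25 mL total → factor 25/5 = 5
Overall dilution factor = 5 × 20 × 100 × 5 = 50000
Final = 2.50 g/L / 50000 = 5.000 × 10^-5 g/L = 50.0 ng/mL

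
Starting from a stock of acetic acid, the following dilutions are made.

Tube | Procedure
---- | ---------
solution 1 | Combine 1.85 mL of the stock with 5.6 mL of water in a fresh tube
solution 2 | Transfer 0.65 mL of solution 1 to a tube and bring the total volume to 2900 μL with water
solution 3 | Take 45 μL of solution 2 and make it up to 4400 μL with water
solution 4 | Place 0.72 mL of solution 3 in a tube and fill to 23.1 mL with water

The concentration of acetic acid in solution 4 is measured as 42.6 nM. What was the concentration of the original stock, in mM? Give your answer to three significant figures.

Step 1: 1.85 mL + 5.6 mL = 7.45 mL total → factor 7.45/1.85 = 4.027
Step 2: 0.65 mL brought to 2900 μL → factor 2.9/0.65 = 4.4615
Step 3: 45 μL brought to 4400 μL → factor 4400/45 = 97.778
Step 4: 0.72 mL brought to 23.1 mL → factor 23.1/0.72 = 32.083
Overall dilution factor = 4.027 × 4.4615 × 97.778 × 32.083 = 56362
Stock = 42.6 nM × 56362 = 2.401 × 10^6 nM = 2.40 mM

2.40 mM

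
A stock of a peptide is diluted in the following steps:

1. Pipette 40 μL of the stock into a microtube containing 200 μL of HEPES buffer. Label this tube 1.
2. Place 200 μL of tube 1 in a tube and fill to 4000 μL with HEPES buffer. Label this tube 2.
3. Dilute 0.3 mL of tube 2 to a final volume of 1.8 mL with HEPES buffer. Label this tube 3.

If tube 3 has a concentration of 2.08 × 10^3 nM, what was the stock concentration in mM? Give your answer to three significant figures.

1.50 mM

Step 1: 40 μL + 200 μL = 240 μL total → factor 240/40 = 6
Step 2: 200 μL brought to 4000 μL → factor 4000/200 = 20
Step 3: 0.3 mL brought to 1.8 mL → factor 1.8/0.3 = 6
Overall dilution factor = 6 × 20 × 6 = 720
Stock = 2.08 × 10^3 nM × 720 = 1.498 × 10^6 nM = 1.50 mM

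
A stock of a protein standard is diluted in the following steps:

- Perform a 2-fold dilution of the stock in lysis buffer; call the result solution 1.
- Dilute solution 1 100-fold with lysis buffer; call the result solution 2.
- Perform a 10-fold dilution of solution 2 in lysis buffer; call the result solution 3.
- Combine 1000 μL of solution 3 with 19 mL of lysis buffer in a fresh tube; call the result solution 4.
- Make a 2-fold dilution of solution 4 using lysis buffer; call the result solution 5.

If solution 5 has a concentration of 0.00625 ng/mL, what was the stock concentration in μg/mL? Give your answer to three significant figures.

Step 1: 2-fold → factor 2
Step 2: 100-fold → factor 100
Step 3: 10-fold → factor 10
Step 4: 1000 μL + 19 mL = 20000 μL total → factor 20000/1000 = 20
Step 5: 2-fold → factor 2
Overall dilution factor = 2 × 100 × 10 × 20 × 2 = 80000
Stock = 0.00625 ng/mL × 80000 = 500.0 ng/mL = 0.500 μg/mL

0.500 μg/mL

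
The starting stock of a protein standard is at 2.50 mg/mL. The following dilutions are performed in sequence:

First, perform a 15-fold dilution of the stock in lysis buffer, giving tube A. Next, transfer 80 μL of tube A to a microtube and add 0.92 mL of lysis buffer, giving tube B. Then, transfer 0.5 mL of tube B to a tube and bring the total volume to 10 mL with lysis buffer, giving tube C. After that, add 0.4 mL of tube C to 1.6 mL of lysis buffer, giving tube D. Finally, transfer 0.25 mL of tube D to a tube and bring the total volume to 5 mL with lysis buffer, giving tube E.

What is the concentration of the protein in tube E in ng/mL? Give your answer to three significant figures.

Step 1: 15-fold → factor 15
Step 2: 80 μL + 0.92 mL = 1000 μL total → factor 1000/80 = 12.5
Step 3: 0.5 mL brought to 10 mL → factor 10/0.5 = 20
Step 4: 0.4 mL + 1.6 mL = 2 mL total → factor 2/0.4 = 5
Step 5: 0.25 mL brought to 5 mL → factor 5/0.25 = 20
Overall dilution factor = 15 × 12.5 × 20 × 5 × 20 = 3.75 × 10^5
Final = 2.50 mg/mL / 3.75 × 10^5 = 6.667 × 10^-6 mg/mL = 6.67 ng/mL

6.67 ng/mL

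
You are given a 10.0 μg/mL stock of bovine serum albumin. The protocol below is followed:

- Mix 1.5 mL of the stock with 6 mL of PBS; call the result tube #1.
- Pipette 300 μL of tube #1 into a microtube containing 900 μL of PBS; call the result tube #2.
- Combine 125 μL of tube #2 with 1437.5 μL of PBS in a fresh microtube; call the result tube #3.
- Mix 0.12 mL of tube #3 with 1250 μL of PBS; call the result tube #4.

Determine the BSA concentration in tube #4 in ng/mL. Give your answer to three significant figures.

3.50 ng/mL

Step 1: 1.5 mL + 6 mL = 7.5 mL total → factor 7.5/1.5 = 5
Step 2: 300 μL + 900 μL = 1200 μL total → factor 1200/300 = 4
Step 3: 125 μL + 1437.5 μL = 1562.5 μL total → factor 1562.5/125 = 12.5
Step 4: 0.12 mL + 1250 μL = 1.37 mL total → factor 1.37/0.12 = 11.417
Overall dilution factor = 5 × 4 × 12.5 × 11.417 = 2854.2
Final = 10.0 μg/mL / 2854.2 = 0.003504 μg/mL = 3.50 ng/mL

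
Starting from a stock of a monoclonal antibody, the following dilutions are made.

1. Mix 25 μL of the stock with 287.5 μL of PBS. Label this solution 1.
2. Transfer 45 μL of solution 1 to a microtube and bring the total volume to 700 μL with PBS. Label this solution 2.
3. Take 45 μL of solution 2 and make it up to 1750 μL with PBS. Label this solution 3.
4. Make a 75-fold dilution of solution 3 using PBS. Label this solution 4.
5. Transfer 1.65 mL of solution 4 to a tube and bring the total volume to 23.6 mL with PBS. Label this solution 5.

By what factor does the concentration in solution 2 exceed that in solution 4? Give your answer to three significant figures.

2.92 × 10^3

Step 1: 25 μL + 287.5 μL = 312.5 μL total → factor 312.5/25 = 12.5
Step 2: 45 μL brought to 700 μL → factor 700/45 = 15.556
Step 3: 45 μL brought to 1750 μL → factor 1750/45 = 38.889
Step 4: 75-fold → factor 75
Dilution factor to solution 2 = 194.44; to solution 4 = 5.6713 × 10^5
[solution 2]/[solution 4] = (factor to solution 4)/(factor to solution 2) = 5.6713 × 10^5/194.44 = 2.92 × 10^3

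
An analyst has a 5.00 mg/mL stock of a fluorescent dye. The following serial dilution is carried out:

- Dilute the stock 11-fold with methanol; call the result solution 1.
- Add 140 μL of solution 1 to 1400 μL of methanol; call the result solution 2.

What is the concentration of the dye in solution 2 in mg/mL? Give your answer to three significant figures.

Step 1: 11-fold → factor 11
Step 2: 140 μL + 1400 μL = 1540 μL total → factor 1540/140 = 11
Overall dilution factor = 11 × 11 = 121
Final = 5.00 mg/mL / 121 = 0.0413 mg/mL

0.0413 mg/mL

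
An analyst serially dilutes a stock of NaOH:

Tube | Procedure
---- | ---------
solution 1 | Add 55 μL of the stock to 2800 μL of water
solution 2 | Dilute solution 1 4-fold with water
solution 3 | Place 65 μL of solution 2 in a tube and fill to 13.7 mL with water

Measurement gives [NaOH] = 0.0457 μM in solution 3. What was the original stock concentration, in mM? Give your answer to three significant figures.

2.00 mM

Step 1: 55 μL + 2800 μL = 2855 μL total → factor 2855/55 = 51.909
Step 2: 4-fold → factor 4
Step 3: 65 μL brought to 13.7 mL → factor 13700/65 = 210.77
Overall dilution factor = 51.909 × 4 × 210.77 = 43763
Stock = 0.0457 μM × 43763 = 2000 μM = 2.00 mM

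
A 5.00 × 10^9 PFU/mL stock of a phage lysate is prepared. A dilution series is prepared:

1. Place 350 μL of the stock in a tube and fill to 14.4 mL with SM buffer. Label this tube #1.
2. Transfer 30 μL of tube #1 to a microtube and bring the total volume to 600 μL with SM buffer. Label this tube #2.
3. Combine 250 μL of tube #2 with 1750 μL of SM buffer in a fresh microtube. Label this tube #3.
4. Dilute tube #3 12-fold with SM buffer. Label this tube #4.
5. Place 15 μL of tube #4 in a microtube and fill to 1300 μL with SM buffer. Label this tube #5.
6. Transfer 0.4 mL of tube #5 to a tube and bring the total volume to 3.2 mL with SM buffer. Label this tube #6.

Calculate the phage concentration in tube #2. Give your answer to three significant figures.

6.08 × 10^6 PFU/mL

Step 1: 350 μL brought to 14.4 mL → factor 14400/350 = 41.143
Step 2: 30 μL brought to 600 μL → factor 600/30 = 20
Dilution factor through tube #2 = 41.143 × 20 = 822.86
[tube #2] = 5.00 × 10^9 PFU/mL / 822.86 = 6.08 × 10^6 PFU/mL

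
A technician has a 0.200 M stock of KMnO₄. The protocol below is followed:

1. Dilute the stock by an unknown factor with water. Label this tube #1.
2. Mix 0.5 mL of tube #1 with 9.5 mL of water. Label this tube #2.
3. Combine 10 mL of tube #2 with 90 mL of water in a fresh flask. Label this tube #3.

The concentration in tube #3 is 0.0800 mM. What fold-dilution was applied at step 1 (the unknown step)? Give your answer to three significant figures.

12.5-fold

Step 1: unknown factor x
Step 2: 0.5 mL + 9.5 mL = 10 mL total → factor 10/0.5 = 20
Step 3: 10 mL + 90 mL = 100 mL total → factor 100/10 = 10
Product of known-step factors = 200
Overall factor = 0.200 M / (0.0800 mM) = 2500
x = 2500 / 200 = 12.5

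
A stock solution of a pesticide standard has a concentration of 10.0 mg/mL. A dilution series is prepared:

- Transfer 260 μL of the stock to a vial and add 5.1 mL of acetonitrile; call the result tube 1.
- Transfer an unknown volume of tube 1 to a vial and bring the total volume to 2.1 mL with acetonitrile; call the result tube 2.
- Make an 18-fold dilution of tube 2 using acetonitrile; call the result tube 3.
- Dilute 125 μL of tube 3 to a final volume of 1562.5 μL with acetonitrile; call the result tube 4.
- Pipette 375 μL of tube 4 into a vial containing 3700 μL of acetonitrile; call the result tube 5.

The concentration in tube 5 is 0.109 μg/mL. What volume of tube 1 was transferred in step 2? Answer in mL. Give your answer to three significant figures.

Step 1: 260 μL + 5.1 mL = 5360 μL total → factor 5360/260 = 20.615
Step 2: v brought to 2.1 mL → factor = 2.1 mL/v
Step 3: 18-fold → factor 18
Step 4: 125 μL brought to 1562.5 μL → factor 1562.5/125 = 12.5
Step 5: 375 μL + 3700 μL = 4075 μL total → factor 4075/375 = 10.867
Product of known-step factors = 50405
Overall factor = 10.0 mg/mL / (0.109 μg/mL) = 91743
Step-2 factor = 91743 / 50405 = 1.8201
v = 2.1 mL / 1.8201 = 1.15 mL

1.15 mL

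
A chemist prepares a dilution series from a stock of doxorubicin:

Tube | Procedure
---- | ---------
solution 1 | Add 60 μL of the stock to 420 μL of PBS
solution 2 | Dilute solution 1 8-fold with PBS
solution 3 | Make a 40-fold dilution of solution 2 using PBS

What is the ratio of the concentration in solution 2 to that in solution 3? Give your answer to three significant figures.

40.0

Step 1: 60 μL + 420 μL = 480 μL total → factor 480/60 = 8
Step 2: 8-fold → factor 8
Step 3: 40-fold → factor 40
Dilution factor to solution 2 = 64; to solution 3 = 2560
[solution 2]/[solution 3] = (factor to solution 3)/(factor to solution 2) = 2560/64 = 40.0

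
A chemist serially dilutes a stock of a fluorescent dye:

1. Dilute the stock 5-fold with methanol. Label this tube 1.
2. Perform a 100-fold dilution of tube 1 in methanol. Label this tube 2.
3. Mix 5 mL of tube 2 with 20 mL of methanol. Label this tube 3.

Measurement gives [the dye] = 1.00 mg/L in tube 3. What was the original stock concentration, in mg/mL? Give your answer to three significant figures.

2.50 mg/mL

Step 1: 5-fold → factor 5
Step 2: 100-fold → factor 100
Step 3: 5 mL + 20 mL = 25 mL total → factor 25/5 = 5
Overall dilution factor = 5 × 100 × 5 = 2500
Stock = 1.00 mg/L × 2500 = 2500 mg/L = 2.50 mg/mL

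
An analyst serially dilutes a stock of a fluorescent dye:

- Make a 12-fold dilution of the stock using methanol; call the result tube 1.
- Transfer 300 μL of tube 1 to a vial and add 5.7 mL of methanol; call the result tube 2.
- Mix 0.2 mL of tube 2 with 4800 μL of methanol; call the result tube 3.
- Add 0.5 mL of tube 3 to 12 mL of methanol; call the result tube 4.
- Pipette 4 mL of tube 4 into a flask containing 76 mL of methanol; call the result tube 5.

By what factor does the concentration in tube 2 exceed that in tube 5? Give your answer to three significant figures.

Step 1: 12-fold → factor 12
Step 2: 300 μL + 5.7 mL = 6000 μL total → factor 6000/300 = 20
Step 3: 0.2 mL + 4800 μL = 5 mL total → factor 5/0.2 = 25
Step 4: 0.5 mL + 12 mL = 12.5 mL total → factor 12.5/0.5 = 25
Step 5: 4 mL + 76 mL = 80 mL total → factor 80/4 = 20
Dilution factor to tube 2 = 240; to tube 5 = 3 × 10^6
[tube 2]/[tube 5] = (factor to tube 5)/(factor to tube 2) = 3 × 10^6/240 = 1.25 × 10^4

1.25 × 10^4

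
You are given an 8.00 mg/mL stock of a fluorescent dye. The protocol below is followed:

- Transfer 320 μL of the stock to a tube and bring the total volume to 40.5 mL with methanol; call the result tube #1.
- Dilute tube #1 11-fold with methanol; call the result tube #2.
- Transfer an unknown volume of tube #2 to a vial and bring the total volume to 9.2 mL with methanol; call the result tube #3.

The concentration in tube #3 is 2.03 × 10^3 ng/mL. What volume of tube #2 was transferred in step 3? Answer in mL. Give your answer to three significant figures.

Step 1: 320 μL brought to 40.5 mL → factor 40500/320 = 126.56
Step 2: 11-fold → factor 11
Step 3: v brought to 9.2 mL → factor = 9.2 mL/v
Product of known-step factors = 1392.2
Overall factor = 8.00 mg/mL / (2.03 × 10^3 ng/mL) = 3940.9
Step-3 factor = 3940.9 / 1392.2 = 2.8307
v = 9.2 mL / 2.8307 = 3.25 mL

3.25 mL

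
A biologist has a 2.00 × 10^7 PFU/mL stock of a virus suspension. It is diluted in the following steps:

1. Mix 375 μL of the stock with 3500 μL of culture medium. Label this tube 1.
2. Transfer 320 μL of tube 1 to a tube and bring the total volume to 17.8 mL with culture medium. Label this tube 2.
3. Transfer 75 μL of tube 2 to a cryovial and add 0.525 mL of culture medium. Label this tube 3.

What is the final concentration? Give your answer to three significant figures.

Step 1: 375 μL + 3500 μL = 3875 μL total → factor 3875/375 = 10.333
Step 2: 320 μL brought to 17.8 mL → factor 17800/320 = 55.625
Step 3: 75 μL + 0.525 mL = 600 μL total → factor 600/75 = 8
Overall dilution factor = 10.333 × 55.625 × 8 = 4598.3
Final = 2.00 × 10^7 PFU/mL / 4598.3 = 4.35 × 10^3 PFU/mL

4.35 × 10^3 PFU/mL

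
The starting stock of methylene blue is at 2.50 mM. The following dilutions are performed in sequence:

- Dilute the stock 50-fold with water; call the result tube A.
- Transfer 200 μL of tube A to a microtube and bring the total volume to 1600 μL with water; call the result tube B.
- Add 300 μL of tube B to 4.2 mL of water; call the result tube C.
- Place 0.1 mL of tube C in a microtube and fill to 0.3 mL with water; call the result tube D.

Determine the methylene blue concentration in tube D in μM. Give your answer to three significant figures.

0.139 μM

Step 1: 50-fold → factor 50
Step 2: 200 μL brought to 1600 μL → factor 1600/200 = 8
Step 3: 300 μL + 4.2 mL = 4500 μL total → factor 4500/300 = 15
Step 4: 0.1 mL brought to 0.3 mL → factor 0.3/0.1 = 3
Overall dilution factor = 50 × 8 × 15 × 3 = 18000
Final = 2.50 mM / 18000 = 0.0001389 mM = 0.139 μM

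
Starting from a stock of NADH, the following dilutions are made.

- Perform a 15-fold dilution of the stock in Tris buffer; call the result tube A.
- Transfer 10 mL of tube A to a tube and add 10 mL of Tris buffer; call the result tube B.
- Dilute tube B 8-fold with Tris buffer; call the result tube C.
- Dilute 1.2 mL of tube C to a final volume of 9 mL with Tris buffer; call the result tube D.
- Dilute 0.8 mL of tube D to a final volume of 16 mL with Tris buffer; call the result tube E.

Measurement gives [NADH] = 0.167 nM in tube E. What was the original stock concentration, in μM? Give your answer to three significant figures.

Step 1: 15-fold → factor 15
Step 2: 10 mL + 10 mL = 20 mL total → factor 20/10 = 2
Step 3: 8-fold → factor 8
Step 4: 1.2 mL brought to 9 mL → factor 9/1.2 = 7.5
Step 5: 0.8 mL brought to 16 mL → factor 16/0.8 = 20
Overall dilution factor = 15 × 2 × 8 × 7.5 × 20 = 36000
Stock = 0.167 nM × 36000 = 6012 nM = 6.01 μM

6.01 μM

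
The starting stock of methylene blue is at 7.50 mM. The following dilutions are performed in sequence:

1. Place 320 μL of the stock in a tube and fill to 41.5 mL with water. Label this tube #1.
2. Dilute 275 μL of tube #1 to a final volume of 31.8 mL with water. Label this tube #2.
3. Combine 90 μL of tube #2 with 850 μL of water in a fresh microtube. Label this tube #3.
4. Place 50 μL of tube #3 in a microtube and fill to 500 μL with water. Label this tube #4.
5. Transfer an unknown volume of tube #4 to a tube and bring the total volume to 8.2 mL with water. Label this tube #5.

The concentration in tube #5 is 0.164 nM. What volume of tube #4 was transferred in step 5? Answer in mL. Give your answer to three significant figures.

Step 1: 320 μL brought to 41.5 mL → factor 41500/320 = 129.69
Step 2: 275 μL brought to 31.8 mL → factor 31800/275 = 115.64
Step 3: 90 μL + 850 μL = 940 μL total → factor 940/90 = 10.444
Step 4: 50 μL brought to 500 μL → factor 500/50 = 10
Step 5: v brought to 8.2 mL → factor = 8.2 mL/v
Product of known-step factors = 1.5663 × 10^6
Overall factor = 7.50 mM / (0.164 nM) = 4.5732 × 10^7
Step-5 factor = 4.5732 × 10^7 / 1.5663 × 10^6 = 29.197
v = 8.2 mL / 29.197 = 0.281 mL

0.281 mL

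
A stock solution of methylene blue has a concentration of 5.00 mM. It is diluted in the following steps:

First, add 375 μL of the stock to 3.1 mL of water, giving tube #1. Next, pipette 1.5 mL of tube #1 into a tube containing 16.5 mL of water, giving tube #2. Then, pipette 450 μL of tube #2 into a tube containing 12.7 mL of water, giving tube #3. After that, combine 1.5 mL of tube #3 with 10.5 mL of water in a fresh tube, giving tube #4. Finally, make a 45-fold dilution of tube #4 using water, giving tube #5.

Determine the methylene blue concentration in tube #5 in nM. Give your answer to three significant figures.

Step 1: 375 μL + 3.1 mL = 3475 μL total → factor 3475/375 = 9.2667
Step 2: 1.5 mL + 16.5 mL = 18 mL total → factor 18/1.5 = 12
Step 3: 450 μL + 12.7 mL = 13150 μL total → factor 13150/450 = 29.222
Step 4: 1.5 mL + 10.5 mL = 12 mL total → factor 12/1.5 = 8
Step 5: 45-fold → factor 45
Overall dilution factor = 9.2667 × 12 × 29.222 × 8 × 45 = 1.1698 × 10^6
Final = 5.00 mM / 1.1698 × 10^6 = 4.274 × 10^-6 mM = 4.27 nM

4.27 nM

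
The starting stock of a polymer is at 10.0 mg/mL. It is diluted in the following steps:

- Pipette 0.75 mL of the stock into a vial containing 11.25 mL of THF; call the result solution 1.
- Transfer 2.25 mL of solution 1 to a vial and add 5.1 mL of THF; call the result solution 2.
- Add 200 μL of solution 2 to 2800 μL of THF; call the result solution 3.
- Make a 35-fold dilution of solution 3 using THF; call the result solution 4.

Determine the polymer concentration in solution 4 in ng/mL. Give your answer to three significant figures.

Step 1: 0.75 mL + 11.25 mL = 12 mL total → factor 12/0.75 = 16
Step 2: 2.25 mL + 5.1 mL = 7.35 mL total → factor 7.35/2.25 = 3.2667
Step 3: 200 μL + 2800 μL = 3000 μL total → factor 3000/200 = 15
Step 4: 35-fold → factor 35
Overall dilution factor = 16 × 3.2667 × 15 × 35 = 27440
Final = 10.0 mg/mL / 27440 = 0.0003644 mg/mL = 364 ng/mL

364 ng/mL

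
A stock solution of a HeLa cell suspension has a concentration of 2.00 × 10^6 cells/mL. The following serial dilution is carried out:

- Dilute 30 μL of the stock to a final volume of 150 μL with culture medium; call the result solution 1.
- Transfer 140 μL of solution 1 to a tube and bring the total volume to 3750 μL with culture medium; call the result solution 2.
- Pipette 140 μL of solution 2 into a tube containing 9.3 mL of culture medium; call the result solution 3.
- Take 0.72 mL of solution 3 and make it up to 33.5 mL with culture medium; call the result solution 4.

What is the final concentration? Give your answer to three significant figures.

Step 1: 30 μL brought to 150 μL → factor 150/30 = 5
Step 2: 140 μL brought to 3750 μL → factor 3750/140 = 26.786
Step 3: 140 μL + 9.3 mL = 9440 μL total → factor 9440/140 = 67.429
Step 4: 0.72 mL brought to 33.5 mL → factor 33.5/0.72 = 46.528
Overall dilution factor = 5 × 26.786 × 67.429 × 46.528 = 4.2017 × 10^5
Final = 2.00 × 10^6 cells/mL / 4.2017 × 10^5 = 4.76 cells/mL

4.76 cells/mL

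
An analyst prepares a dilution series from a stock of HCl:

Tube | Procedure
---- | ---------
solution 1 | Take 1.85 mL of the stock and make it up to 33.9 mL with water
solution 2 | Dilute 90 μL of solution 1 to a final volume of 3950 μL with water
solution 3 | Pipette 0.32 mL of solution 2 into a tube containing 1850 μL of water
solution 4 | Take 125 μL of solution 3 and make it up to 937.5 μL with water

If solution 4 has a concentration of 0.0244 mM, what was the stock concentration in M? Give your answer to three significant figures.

0.998 M

Step 1: 1.85 mL brought to 33.9 mL → factor 33.9/1.85 = 18.324
Step 2: 90 μL brought to 3950 μL → factor 3950/90 = 43.889
Step 3: 0.32 mL + 1850 μL = 2.17 mL total → factor 2.17/0.32 = 6.7812
Step 4: 125 μL brought to 937.5 μL → factor 937.5/125 = 7.5
Overall dilution factor = 18.324 × 43.889 × 6.7812 × 7.5 = 40903
Stock = 0.0244 mM × 40903 = 998.0 mM = 0.998 M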